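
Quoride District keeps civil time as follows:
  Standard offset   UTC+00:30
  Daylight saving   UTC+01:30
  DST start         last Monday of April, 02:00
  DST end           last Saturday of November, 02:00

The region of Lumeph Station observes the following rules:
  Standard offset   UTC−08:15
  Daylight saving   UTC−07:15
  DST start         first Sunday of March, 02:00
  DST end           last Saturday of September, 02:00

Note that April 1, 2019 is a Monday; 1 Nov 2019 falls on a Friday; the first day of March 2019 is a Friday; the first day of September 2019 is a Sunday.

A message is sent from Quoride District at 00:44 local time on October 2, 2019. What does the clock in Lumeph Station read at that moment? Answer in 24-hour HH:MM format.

14:59

1 April 2019 is a Monday, so Mondays fall on 1, 8, 15, 22, 29; the last is April 29.
1 November 2019 is a Friday, so Saturdays fall on 2, 9, 16, 23, 30; the last is November 30.
Daylight saving runs 29 April – 30 November; October 2, 2019 is inside that window, so Quoride District is at UTC+01:30.
00:44 Quoride District − 1h30m = 23:14 UTC (rolling into the previous day, 1 October 2019).
1 March 2019 is a Friday, so the first Sunday is March 3.
1 September 2019 is a Sunday, so Saturdays fall on 7, 14, 21, 28; the last is September 28.
At the standard offset (UTC−08:15), 23:14 UTC − 8h15m = 14:59 Lumeph Station standard time.
The standard-time date in Lumeph Station, October 1, 2019, does not fall between 3 March and 28 September, so daylight saving is not in effect and Lumeph Station is at UTC−08:15.
23:14 UTC − 8h15m = 14:59 Lumeph Station.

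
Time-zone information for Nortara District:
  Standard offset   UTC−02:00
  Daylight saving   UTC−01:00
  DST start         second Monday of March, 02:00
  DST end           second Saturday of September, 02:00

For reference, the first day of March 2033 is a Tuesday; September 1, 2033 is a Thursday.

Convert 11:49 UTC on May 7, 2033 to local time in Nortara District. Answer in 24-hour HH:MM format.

1 March 2033 is a Tuesday, so the first Monday is March 7 and the second is March 14.
1 September 2033 is a Thursday, so the first Saturday is September 3 and the second is September 10.
At the standard offset (UTC−02:00), 11:49 UTC − 2h = 09:49 Nortara District standard time.
The standard-time date in Nortara District, May 7, 2033, falls between 14 March and 10 September, so daylight saving is in effect and Nortara District is at UTC−01:00.
11:49 UTC − 1h = 10:49 local.

10:49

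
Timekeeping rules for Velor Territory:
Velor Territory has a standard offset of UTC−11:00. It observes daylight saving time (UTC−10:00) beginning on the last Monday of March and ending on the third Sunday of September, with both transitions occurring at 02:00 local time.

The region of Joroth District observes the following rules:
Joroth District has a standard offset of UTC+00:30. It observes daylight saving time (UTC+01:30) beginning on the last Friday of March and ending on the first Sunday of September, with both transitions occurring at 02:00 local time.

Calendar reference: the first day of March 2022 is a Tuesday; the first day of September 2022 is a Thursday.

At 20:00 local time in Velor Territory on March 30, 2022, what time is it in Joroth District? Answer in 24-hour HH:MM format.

07:30

1 March 2022 is a Tuesday, so Mondays fall on 7, 14, 21, 28; the last is March 28.
1 September 2022 is a Thursday, so the first Sunday is September 4 and the third is September 18.
Daylight saving runs 28 March – 18 September; March 30, 2022 is inside that window, so Velor Territory is at UTC−10:00.
20:00 Velor Territory + 10h = 06:00 UTC (rolling into the next day, 31 March 2022).
1 March 2022 is a Tuesday, so Fridays fall on 4, 11, 18, 25; the last is March 25.
1 September 2022 is a Thursday, so the first Sunday is September 4.
At the standard offset (UTC+00:30), 06:00 UTC + 0h30m = 06:30 Joroth District standard time.
The standard-time date in Joroth District, March 31, 2022, lies within the daylight-saving period (25 March – 4 September), so Joroth District is on daylight time, UTC+01:30.
06:00 UTC + 1h30m = 07:30 Joroth District.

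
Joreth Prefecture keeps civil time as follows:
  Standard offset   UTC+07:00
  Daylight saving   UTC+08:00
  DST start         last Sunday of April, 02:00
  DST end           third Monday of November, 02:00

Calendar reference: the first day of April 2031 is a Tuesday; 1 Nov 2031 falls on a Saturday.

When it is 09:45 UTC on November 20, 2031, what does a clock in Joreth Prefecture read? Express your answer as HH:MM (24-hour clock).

16:45

1 April 2031 is a Tuesday, so Sundays fall on 6, 13, 20, 27; the last is April 27.
1 November 2031 is a Saturday, so the first Monday is November 3 and the third is November 17.
At the standard offset (UTC+07:00), 09:45 UTC + 7h = 16:45 Joreth Prefecture standard time.
Daylight saving runs 27 April – 17 November; the standard-time date in Joreth Prefecture, November 20, 2031, is outside that window, so Joreth Prefecture is on standard time at UTC+07:00.
09:45 UTC + 7h = 16:45 local.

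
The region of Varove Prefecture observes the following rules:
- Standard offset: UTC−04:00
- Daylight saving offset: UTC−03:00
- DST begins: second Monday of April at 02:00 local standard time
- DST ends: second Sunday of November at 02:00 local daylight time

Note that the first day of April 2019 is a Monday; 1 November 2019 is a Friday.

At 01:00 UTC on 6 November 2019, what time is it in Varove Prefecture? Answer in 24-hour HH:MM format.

1 April 2019 is a Monday, so the first Monday is April 1 and the second is April 8.
1 November 2019 is a Friday, so the first Sunday is November 3 and the second is November 10.
At the standard offset (UTC−04:00), 01:00 UTC − 4h = 21:00 Varove Prefecture standard time (rolling into the previous day, 5 November 2019).
The standard-time date in Varove Prefecture, 5 November 2019, lies within the daylight-saving period (8 April – 10 November), so Varove Prefecture is on daylight time, UTC−03:00.
01:00 UTC − 3h = 22:00 local (rolling into the previous day, 5 November 2019).

22:00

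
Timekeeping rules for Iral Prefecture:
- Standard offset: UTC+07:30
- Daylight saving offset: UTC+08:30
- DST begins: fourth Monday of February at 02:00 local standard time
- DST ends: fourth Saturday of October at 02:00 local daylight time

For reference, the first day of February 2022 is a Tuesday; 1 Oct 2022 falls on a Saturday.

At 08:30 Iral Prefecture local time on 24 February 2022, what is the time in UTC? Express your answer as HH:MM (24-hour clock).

01:00

1 February 2022 is a Tuesday, so the first Monday is February 7 and the fourth is February 28.
1 October 2022 is a Saturday, so the first Saturday is October 1 and the fourth is October 22.
Daylight saving runs 28 February – 22 October; 24 February 2022 is outside that window, so Iral Prefecture is on standard time at UTC+07:30.
08:30 local − 7h30m = 01:00 UTC.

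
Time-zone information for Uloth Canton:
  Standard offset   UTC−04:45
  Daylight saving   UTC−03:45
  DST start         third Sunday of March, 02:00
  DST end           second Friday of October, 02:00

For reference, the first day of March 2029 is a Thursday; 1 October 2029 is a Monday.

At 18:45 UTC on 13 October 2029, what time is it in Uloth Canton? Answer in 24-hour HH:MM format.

14:00

1 March 2029 is a Thursday, so the first Sunday is March 4 and the third is March 18.
1 October 2029 is a Monday, so the first Friday is October 5 and the second is October 12.
At the standard offset (UTC−04:45), 18:45 UTC − 4h45m = 14:00 Uloth Canton standard time.
Daylight saving runs 18 March – 12 October; the standard-time date in Uloth Canton, 13 October 2029, is outside that window, so Uloth Canton is on standard time at UTC−04:45.
18:45 UTC − 4h45m = 14:00 local.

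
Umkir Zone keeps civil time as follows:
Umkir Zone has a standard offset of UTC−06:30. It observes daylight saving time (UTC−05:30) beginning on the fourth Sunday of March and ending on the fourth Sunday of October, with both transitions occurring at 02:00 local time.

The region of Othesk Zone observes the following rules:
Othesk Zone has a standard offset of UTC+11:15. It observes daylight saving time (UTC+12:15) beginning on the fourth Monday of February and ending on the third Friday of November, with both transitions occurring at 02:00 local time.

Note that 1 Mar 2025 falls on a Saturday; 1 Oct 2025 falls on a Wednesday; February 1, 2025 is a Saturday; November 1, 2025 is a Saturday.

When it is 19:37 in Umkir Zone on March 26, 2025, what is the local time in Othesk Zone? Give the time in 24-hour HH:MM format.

1 March 2025 is a Saturday, so the first Sunday is March 2 and the fourth is March 23.
1 October 2025 is a Wednesday, so the first Sunday is October 5 and the fourth is October 26.
Daylight saving runs 23 March – 26 October; March 26, 2025 is inside that window, so Umkir Zone is at UTC−05:30.
19:37 Umkir Zone + 5h30m = 01:07 UTC (rolling into the next day, 27 March 2025).
1 February 2025 is a Saturday, so the first Monday is February 3 and the fourth is February 24.
1 November 2025 is a Saturday, so the first Friday is November 7 and the third is November 21.
At the standard offset (UTC+11:15), 01:07 UTC + 11h15m = 12:22 Othesk Zone standard time.
The standard-time date in Othesk Zone, March 27, 2025, falls between 24 February and 21 November, so daylight saving is in effect and Othesk Zone is at UTC+12:15.
01:07 UTC + 12h15m = 13:22 Othesk Zone.

13:22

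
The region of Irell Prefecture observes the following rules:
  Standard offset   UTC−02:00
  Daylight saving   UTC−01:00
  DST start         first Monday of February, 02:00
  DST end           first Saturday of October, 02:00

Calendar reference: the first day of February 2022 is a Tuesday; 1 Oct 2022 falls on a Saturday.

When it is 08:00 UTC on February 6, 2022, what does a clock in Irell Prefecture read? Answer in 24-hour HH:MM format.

1 February 2022 is a Tuesday, so the first Monday is February 7.
1 October 2022 is a Saturday, so the first Saturday is October 1.
At the standard offset (UTC−02:00), 08:00 UTC − 2h = 06:00 Irell Prefecture standard time.
The standard-time date in Irell Prefecture, February 6, 2022, does not fall between 7 February and 1 October, so daylight saving is not in effect and Irell Prefecture is at UTC−02:00.
08:00 UTC − 2h = 06:00 local.

06:00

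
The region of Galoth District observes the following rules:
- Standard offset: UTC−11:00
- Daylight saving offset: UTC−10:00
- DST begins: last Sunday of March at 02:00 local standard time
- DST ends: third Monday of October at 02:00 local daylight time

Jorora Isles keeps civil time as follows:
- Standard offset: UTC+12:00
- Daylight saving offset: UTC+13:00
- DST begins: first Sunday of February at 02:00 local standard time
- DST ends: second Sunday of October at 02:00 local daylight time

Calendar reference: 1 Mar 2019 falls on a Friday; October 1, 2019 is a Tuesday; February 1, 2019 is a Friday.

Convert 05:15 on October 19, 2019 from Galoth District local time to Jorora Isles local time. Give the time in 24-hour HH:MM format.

1 March 2019 is a Friday, so Sundays fall on 3, 10, 17, 24, 31; the last is March 31.
1 October 2019 is a Tuesday, so the first Monday is October 7 and the third is October 21.
October 19, 2019 falls between 31 March and 21 October, so daylight saving is in effect and Galoth District is at UTC−10:00.
05:15 Galoth District + 10h = 15:15 UTC.
1 February 2019 is a Friday, so the first Sunday is February 3.
1 October 2019 is a Tuesday, so the first Sunday is October 6 and the second is October 13.
At the standard offset (UTC+12:00), 15:15 UTC + 12h = 03:15 Jorora Isles standard time (rolling into the next day, 20 October 2019).
The standard-time date in Jorora Isles, October 20, 2019, does not fall between 3 February and 13 October, so daylight saving is not in effect and Jorora Isles is at UTC+12:00.
15:15 UTC + 12h = 03:15 Jorora Isles (rolling into the next day, 20 October 2019).

03:15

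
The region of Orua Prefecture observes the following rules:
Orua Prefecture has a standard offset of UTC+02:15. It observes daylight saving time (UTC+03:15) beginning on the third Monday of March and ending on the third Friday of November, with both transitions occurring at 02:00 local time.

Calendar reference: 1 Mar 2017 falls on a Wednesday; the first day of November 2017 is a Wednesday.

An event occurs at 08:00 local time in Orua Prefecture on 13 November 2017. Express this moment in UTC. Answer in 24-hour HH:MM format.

04:45

1 March 2017 is a Wednesday, so the first Monday is March 6 and the third is March 20.
1 November 2017 is a Wednesday, so the first Friday is November 3 and the third is November 17.
Daylight saving runs 20 March – 17 November; 13 November 2017 is inside that window, so Orua Prefecture is at UTC+03:15.
08:00 local − 3h15m = 04:45 UTC.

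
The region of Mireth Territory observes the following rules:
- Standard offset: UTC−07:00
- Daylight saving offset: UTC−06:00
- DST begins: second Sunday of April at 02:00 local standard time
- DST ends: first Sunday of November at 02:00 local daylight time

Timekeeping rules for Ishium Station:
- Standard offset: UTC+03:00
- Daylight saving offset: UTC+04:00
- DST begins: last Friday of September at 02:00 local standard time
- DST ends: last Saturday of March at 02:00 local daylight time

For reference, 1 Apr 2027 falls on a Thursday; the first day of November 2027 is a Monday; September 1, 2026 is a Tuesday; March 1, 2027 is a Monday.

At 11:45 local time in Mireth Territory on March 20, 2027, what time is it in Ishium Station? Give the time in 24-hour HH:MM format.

1 April 2027 is a Thursday, so the first Sunday is April 4 and the second is April 11.
1 November 2027 is a Monday, so the first Sunday is November 7.
March 20, 2027 does not fall between 11 April and 7 November, so daylight saving is not in effect and Mireth Territory is at UTC−07:00.
11:45 Mireth Territory + 7h = 18:45 UTC.
1 September 2026 is a Tuesday, so Fridays fall on 4, 11, 18, 25; the last is September 25.
1 March 2027 is a Monday, so Saturdays fall on 6, 13, 20, 27; the last is March 27.
At the standard offset (UTC+03:00), 18:45 UTC + 3h = 21:45 Ishium Station standard time.
The standard-time date in Ishium Station, March 20, 2027, lies within the daylight-saving period (25 September 2026 – 27 March 2027), so Ishium Station is on daylight time, UTC+04:00.
18:45 UTC + 4h = 22:45 Ishium Station.

22:45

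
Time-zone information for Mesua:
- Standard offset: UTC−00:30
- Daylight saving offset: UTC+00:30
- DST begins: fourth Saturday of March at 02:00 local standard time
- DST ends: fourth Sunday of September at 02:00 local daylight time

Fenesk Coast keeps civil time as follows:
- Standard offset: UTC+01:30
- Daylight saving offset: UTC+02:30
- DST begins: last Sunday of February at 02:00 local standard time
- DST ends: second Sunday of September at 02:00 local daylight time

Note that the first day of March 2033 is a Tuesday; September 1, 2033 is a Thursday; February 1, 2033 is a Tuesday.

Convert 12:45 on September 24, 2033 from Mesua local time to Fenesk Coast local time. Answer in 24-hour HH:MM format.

13:45

1 March 2033 is a Tuesday, so the first Saturday is March 5 and the fourth is March 26.
1 September 2033 is a Thursday, so the first Sunday is September 4 and the fourth is September 25.
September 24, 2033 lies within the daylight-saving period (26 March – 25 September), so Mesua is on daylight time, UTC+00:30.
12:45 Mesua − 0h30m = 12:15 UTC.
1 February 2033 is a Tuesday, so Sundays fall on 6, 13, 20, 27; the last is February 27.
1 September 2033 is a Thursday, so the first Sunday is September 4 and the second is September 11.
At the standard offset (UTC+01:30), 12:15 UTC + 1h30m = 13:45 Fenesk Coast standard time.
The standard-time date in Fenesk Coast, September 24, 2033, is outside the daylight-saving period (27 February – 11 September), so Fenesk Coast is on standard time, UTC+01:30.
12:15 UTC + 1h30m = 13:45 Fenesk Coast.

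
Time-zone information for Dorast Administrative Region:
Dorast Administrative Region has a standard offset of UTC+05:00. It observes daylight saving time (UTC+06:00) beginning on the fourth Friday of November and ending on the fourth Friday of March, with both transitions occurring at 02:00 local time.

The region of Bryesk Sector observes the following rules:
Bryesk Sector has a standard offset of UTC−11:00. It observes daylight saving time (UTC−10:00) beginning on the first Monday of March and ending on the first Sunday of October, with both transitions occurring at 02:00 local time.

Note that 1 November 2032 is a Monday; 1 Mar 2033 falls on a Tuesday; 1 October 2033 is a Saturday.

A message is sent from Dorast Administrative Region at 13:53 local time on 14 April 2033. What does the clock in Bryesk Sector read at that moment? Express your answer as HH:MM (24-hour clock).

22:53

1 November 2032 is a Monday, so the first Friday is November 5 and the fourth is November 26.
1 March 2033 is a Tuesday, so the first Friday is March 4 and the fourth is March 25.
14 April 2033 does not fall between 26 November 2032 and 25 March 2033, so daylight saving is not in effect and Dorast Administrative Region is at UTC+05:00.
13:53 Dorast Administrative Region − 5h = 08:53 UTC.
1 March 2033 is a Tuesday, so the first Monday is March 7.
1 October 2033 is a Saturday, so the first Sunday is October 2.
At the standard offset (UTC−11:00), 08:53 UTC − 11h = 21:53 Bryesk Sector standard time (rolling into the previous day, 13 April 2033).
The standard-time date in Bryesk Sector, 13 April 2033, lies within the daylight-saving period (7 March – 2 October), so Bryesk Sector is on daylight time, UTC−10:00.
08:53 UTC − 10h = 22:53 Bryesk Sector (rolling into the previous day, 13 April 2033).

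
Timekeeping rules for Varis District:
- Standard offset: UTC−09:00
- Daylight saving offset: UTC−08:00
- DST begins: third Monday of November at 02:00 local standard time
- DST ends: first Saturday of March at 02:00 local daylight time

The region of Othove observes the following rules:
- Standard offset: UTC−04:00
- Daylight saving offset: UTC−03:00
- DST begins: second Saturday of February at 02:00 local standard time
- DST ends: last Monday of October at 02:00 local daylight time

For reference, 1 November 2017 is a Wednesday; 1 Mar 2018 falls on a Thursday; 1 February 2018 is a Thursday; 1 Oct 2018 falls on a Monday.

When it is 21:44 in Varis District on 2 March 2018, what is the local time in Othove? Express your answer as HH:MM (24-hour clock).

1 November 2017 is a Wednesday, so the first Monday is November 6 and the third is November 20.
1 March 2018 is a Thursday, so the first Saturday is March 3.
2 March 2018 lies within the daylight-saving period (20 November 2017 – 3 March 2018), so Varis District is on daylight time, UTC−08:00.
21:44 Varis District + 8h = 05:44 UTC (rolling into the next day, 3 March 2018).
1 February 2018 is a Thursday, so the first Saturday is February 3 and the second is February 10.
1 October 2018 is a Monday, so Mondays fall on 1, 8, 15, 22, 29; the last is October 29.
At the standard offset (UTC−04:00), 05:44 UTC − 4h = 01:44 Othove standard time.
The standard-time date in Othove, 3 March 2018, falls between 10 February and 29 October, so daylight saving is in effect and Othove is at UTC−03:00.
05:44 UTC − 3h = 02:44 Othove.

02:44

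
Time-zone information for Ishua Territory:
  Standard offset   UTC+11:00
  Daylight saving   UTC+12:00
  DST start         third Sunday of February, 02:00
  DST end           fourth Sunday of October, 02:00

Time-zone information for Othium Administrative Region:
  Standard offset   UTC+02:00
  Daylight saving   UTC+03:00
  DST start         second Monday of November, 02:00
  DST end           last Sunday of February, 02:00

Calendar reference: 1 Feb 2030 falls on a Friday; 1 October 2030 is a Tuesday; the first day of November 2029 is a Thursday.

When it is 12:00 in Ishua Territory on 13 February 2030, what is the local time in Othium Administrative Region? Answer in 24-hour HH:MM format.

04:00

1 February 2030 is a Friday, so the first Sunday is February 3 and the third is February 17.
1 October 2030 is a Tuesday, so the first Sunday is October 6 and the fourth is October 27.
13 February 2030 does not fall between 17 February and 27 October, so daylight saving is not in effect and Ishua Territory is at UTC+11:00.
12:00 Ishua Territory − 11h = 01:00 UTC.
1 November 2029 is a Thursday, so the first Monday is November 5 and the second is November 12.
1 February 2030 is a Friday, so Sundays fall on 3, 10, 17, 24; the last is February 24.
At the standard offset (UTC+02:00), 01:00 UTC + 2h = 03:00 Othium Administrative Region standard time.
The standard-time date in Othium Administrative Region, 13 February 2030, falls between 12 November 2029 and 24 February 2030, so daylight saving is in effect and Othium Administrative Region is at UTC+03:00.
01:00 UTC + 3h = 04:00 Othium Administrative Region.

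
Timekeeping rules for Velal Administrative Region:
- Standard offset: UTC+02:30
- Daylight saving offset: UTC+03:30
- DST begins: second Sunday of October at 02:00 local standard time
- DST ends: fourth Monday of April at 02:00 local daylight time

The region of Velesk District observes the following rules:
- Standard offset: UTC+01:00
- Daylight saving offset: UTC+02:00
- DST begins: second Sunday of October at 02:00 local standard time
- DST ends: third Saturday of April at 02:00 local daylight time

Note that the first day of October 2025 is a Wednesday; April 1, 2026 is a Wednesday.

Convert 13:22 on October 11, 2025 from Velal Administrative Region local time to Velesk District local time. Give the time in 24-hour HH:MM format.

11:52

1 October 2025 is a Wednesday, so the first Sunday is October 5 and the second is October 12.
1 April 2026 is a Wednesday, so the first Monday is April 6 and the fourth is April 27.
Daylight saving runs 12 October 2025 – 27 April 2026; October 11, 2025 is outside that window, so Velal Administrative Region is on standard time at UTC+02:30.
13:22 Velal Administrative Region − 2h30m = 10:52 UTC.
1 October 2025 is a Wednesday, so the first Sunday is October 5 and the second is October 12.
1 April 2026 is a Wednesday, so the first Saturday is April 4 and the third is April 18.
At the standard offset (UTC+01:00), 10:52 UTC + 1h = 11:52 Velesk District standard time.
Daylight saving runs 12 October 2025 – 18 April 2026; the standard-time date in Velesk District, October 11, 2025, is outside that window, so Velesk District is on standard time at UTC+01:00.
10:52 UTC + 1h = 11:52 Velesk District.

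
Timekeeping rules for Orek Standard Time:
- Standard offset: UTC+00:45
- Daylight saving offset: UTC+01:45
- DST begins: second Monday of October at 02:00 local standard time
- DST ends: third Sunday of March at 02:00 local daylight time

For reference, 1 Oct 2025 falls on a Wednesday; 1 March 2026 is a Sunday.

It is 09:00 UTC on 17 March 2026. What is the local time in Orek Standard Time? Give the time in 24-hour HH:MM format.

09:45

1 October 2025 is a Wednesday, so the first Monday is October 6 and the second is October 13.
1 March 2026 is a Sunday, so the first Sunday is March 1 and the third is March 15.
At the standard offset (UTC+00:45), 09:00 UTC + 0h45m = 09:45 Orek Standard Time standard time.
The standard-time date in Orek Standard Time, 17 March 2026, is outside the daylight-saving period (13 October 2025 – 15 March 2026), so Orek Standard Time is on standard time, UTC+00:45.
09:00 UTC + 0h45m = 09:45 local.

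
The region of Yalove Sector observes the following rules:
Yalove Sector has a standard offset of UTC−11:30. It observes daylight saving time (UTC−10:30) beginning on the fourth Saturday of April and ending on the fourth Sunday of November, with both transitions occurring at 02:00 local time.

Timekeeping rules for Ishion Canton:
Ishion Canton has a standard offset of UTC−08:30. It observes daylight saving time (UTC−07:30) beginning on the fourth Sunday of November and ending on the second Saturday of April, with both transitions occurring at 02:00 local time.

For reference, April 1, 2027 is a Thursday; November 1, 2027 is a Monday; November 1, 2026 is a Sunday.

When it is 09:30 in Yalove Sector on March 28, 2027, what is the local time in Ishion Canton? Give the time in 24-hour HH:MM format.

13:30

1 April 2027 is a Thursday, so the first Saturday is April 3 and the fourth is April 24.
1 November 2027 is a Monday, so the first Sunday is November 7 and the fourth is November 28.
Daylight saving runs 24 April – 28 November; March 28, 2027 is outside that window, so Yalove Sector is on standard time at UTC−11:30.
09:30 Yalove Sector + 11h30m = 21:00 UTC.
1 November 2026 is a Sunday, so the first Sunday is November 1 and the fourth is November 22.
1 April 2027 is a Thursday, so the first Saturday is April 3 and the second is April 10.
At the standard offset (UTC−08:30), 21:00 UTC − 8h30m = 12:30 Ishion Canton standard time.
The standard-time date in Ishion Canton, March 28, 2027, falls between 22 November 2026 and 10 April 2027, so daylight saving is in effect and Ishion Canton is at UTC−07:30.
21:00 UTC − 7h30m = 13:30 Ishion Canton.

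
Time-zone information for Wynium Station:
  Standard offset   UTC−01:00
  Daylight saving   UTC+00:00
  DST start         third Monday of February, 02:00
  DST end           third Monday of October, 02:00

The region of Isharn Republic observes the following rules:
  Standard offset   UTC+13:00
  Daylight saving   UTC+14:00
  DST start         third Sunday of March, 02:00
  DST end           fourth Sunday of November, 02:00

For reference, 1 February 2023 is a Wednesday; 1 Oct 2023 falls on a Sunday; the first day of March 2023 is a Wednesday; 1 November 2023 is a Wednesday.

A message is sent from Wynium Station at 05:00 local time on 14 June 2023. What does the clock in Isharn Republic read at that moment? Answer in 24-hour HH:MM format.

1 February 2023 is a Wednesday, so the first Monday is February 6 and the third is February 20.
1 October 2023 is a Sunday, so the first Monday is October 2 and the third is October 16.
Daylight saving runs 20 February – 16 October; 14 June 2023 is inside that window, so Wynium Station is at UTC+00:00.
05:00 Wynium Station − 0h = 05:00 UTC.
1 March 2023 is a Wednesday, so the first Sunday is March 5 and the third is March 19.
1 November 2023 is a Wednesday, so the first Sunday is November 5 and the fourth is November 26.
At the standard offset (UTC+13:00), 05:00 UTC + 13h = 18:00 Isharn Republic standard time.
Daylight saving runs 19 March – 26 November; the standard-time date in Isharn Republic, 14 June 2023, is inside that window, so Isharn Republic is at UTC+14:00.
05:00 UTC + 14h = 19:00 Isharn Republic.

19:00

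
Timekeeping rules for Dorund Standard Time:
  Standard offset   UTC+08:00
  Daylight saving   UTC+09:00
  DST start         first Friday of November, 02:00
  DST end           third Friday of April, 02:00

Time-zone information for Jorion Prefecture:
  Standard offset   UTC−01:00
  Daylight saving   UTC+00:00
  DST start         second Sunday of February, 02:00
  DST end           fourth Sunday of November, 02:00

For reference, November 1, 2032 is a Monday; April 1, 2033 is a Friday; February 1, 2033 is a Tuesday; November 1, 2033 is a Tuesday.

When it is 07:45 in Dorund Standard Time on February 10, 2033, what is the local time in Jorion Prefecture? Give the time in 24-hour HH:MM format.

21:45

1 November 2032 is a Monday, so the first Friday is November 5.
1 April 2033 is a Friday, so the first Friday is April 1 and the third is April 15.
February 10, 2033 lies within the daylight-saving period (5 November 2032 – 15 April 2033), so Dorund Standard Time is on daylight time, UTC+09:00.
07:45 Dorund Standard Time − 9h = 22:45 UTC (rolling into the previous day, 9 February 2033).
1 February 2033 is a Tuesday, so the first Sunday is February 6 and the second is February 13.
1 November 2033 is a Tuesday, so the first Sunday is November 6 and the fourth is November 27.
At the standard offset (UTC−01:00), 22:45 UTC − 1h = 21:45 Jorion Prefecture standard time.
Daylight saving runs 13 February – 27 November; the standard-time date in Jorion Prefecture, February 9, 2033, is outside that window, so Jorion Prefecture is on standard time at UTC−01:00.
22:45 UTC − 1h = 21:45 Jorion Prefecture.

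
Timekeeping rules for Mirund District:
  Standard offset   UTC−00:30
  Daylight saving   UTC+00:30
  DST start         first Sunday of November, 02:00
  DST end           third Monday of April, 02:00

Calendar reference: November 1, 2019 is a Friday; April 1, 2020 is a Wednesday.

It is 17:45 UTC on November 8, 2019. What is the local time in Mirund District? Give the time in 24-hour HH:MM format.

1 November 2019 is a Friday, so the first Sunday is November 3.
1 April 2020 is a Wednesday, so the first Monday is April 6 and the third is April 20.
At the standard offset (UTC−00:30), 17:45 UTC − 0h30m = 17:15 Mirund District standard time.
The standard-time date in Mirund District, November 8, 2019, lies within the daylight-saving period (3 November 2019 – 20 April 2020), so Mirund District is on daylight time, UTC+00:30.
17:45 UTC + 0h30m = 18:15 local.

18:15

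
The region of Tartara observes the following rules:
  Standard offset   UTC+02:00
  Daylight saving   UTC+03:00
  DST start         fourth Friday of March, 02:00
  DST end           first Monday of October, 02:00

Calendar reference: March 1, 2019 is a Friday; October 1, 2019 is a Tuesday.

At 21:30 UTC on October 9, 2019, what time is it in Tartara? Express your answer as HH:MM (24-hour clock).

1 March 2019 is a Friday, so the first Friday is March 1 and the fourth is March 22.
1 October 2019 is a Tuesday, so the first Monday is October 7.
At the standard offset (UTC+02:00), 21:30 UTC + 2h = 23:30 Tartara standard time.
Daylight saving runs 22 March – 7 October; the standard-time date in Tartara, October 9, 2019, is outside that window, so Tartara is on standard time at UTC+02:00.
21:30 UTC + 2h = 23:30 local.

23:30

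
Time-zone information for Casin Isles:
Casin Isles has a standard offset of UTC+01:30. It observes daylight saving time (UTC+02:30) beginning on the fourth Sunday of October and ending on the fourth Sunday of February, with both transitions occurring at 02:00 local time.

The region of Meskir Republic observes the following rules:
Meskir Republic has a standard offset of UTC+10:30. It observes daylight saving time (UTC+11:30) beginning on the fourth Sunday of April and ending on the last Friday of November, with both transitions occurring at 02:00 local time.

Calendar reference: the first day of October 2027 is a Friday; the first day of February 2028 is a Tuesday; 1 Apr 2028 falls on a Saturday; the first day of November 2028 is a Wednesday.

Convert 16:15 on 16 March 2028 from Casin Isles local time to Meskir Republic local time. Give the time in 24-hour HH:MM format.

01:15

1 October 2027 is a Friday, so the first Sunday is October 3 and the fourth is October 24.
1 February 2028 is a Tuesday, so the first Sunday is February 6 and the fourth is February 27.
16 March 2028 is outside the daylight-saving period (24 October 2027 – 27 February 2028), so Casin Isles is on standard time, UTC+01:30.
16:15 Casin Isles − 1h30m = 14:45 UTC.
1 April 2028 is a Saturday, so the first Sunday is April 2 and the fourth is April 23.
1 November 2028 is a Wednesday, so Fridays fall on 3, 10, 17, 24; the last is November 24.
At the standard offset (UTC+10:30), 14:45 UTC + 10h30m = 01:15 Meskir Republic standard time (rolling into the next day, 17 March 2028).
Daylight saving runs 23 April – 24 November; the standard-time date in Meskir Republic, 17 March 2028, is outside that window, so Meskir Republic is on standard time at UTC+10:30.
14:45 UTC + 10h30m = 01:15 Meskir Republic (rolling into the next day, 17 March 2028).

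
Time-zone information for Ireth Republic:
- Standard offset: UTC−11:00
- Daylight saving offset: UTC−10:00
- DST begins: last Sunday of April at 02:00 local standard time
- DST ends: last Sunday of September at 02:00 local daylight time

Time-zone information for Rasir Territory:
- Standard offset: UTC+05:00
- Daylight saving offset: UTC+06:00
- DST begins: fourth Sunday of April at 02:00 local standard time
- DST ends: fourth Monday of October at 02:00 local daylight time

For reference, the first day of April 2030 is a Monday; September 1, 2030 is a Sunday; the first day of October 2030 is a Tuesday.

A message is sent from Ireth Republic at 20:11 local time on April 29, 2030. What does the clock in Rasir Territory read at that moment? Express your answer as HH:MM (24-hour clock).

1 April 2030 is a Monday, so Sundays fall on 7, 14, 21, 28; the last is April 28.
1 September 2030 is a Sunday, so Sundays fall on 1, 8, 15, 22, 29; the last is September 29.
Daylight saving runs 28 April – 29 September; April 29, 2030 is inside that window, so Ireth Republic is at UTC−10:00.
20:11 Ireth Republic + 10h = 06:11 UTC (rolling into the next day, 30 April 2030).
1 April 2030 is a Monday, so the first Sunday is April 7 and the fourth is April 28.
1 October 2030 is a Tuesday, so the first Monday is October 7 and the fourth is October 28.
At the standard offset (UTC+05:00), 06:11 UTC + 5h = 11:11 Rasir Territory standard time.
The standard-time date in Rasir Territory, April 30, 2030, falls between 28 April and 28 October, so daylight saving is in effect and Rasir Territory is at UTC+06:00.
06:11 UTC + 6h = 12:11 Rasir Territory.

12:11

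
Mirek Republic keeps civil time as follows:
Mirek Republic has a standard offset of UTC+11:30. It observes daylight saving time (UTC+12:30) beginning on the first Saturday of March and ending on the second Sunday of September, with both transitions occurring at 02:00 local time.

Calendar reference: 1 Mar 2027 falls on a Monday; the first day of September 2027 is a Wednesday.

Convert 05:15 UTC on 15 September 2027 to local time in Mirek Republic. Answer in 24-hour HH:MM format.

16:45

1 March 2027 is a Monday, so the first Saturday is March 6.
1 September 2027 is a Wednesday, so the first Sunday is September 5 and the second is September 12.
At the standard offset (UTC+11:30), 05:15 UTC + 11h30m = 16:45 Mirek Republic standard time.
The standard-time date in Mirek Republic, 15 September 2027, is outside the daylight-saving period (6 March – 12 September), so Mirek Republic is on standard time, UTC+11:30.
05:15 UTC + 11h30m = 16:45 local.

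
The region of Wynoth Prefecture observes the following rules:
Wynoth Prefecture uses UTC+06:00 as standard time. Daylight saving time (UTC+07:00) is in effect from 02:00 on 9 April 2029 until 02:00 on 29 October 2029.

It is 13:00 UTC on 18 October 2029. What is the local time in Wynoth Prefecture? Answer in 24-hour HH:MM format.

20:00

At the standard offset (UTC+06:00), 13:00 UTC + 6h = 19:00 Wynoth Prefecture standard time.
The standard-time date in Wynoth Prefecture, 18 October 2029, lies within the daylight-saving period (9 April – 29 October), so Wynoth Prefecture is on daylight time, UTC+07:00.
13:00 UTC + 7h = 20:00 local.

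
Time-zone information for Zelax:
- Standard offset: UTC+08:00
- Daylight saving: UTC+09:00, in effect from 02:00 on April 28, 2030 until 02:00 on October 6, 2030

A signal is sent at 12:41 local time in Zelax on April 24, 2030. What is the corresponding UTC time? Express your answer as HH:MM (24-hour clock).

04:41

Daylight saving runs 28 April – 6 October; April 24, 2030 is outside that window, so Zelax is on standard time at UTC+08:00.
12:41 local − 8h = 04:41 UTC.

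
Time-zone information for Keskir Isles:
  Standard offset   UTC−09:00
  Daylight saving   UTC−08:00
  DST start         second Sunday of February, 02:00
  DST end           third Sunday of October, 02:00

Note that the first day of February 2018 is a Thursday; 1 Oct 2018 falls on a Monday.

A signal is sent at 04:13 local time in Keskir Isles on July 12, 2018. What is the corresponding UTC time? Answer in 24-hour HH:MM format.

1 February 2018 is a Thursday, so the first Sunday is February 4 and the second is February 11.
1 October 2018 is a Monday, so the first Sunday is October 7 and the third is October 21.
July 12, 2018 lies within the daylight-saving period (11 February – 21 October), so Keskir Isles is on daylight time, UTC−08:00.
04:13 local + 8h = 12:13 UTC.

12:13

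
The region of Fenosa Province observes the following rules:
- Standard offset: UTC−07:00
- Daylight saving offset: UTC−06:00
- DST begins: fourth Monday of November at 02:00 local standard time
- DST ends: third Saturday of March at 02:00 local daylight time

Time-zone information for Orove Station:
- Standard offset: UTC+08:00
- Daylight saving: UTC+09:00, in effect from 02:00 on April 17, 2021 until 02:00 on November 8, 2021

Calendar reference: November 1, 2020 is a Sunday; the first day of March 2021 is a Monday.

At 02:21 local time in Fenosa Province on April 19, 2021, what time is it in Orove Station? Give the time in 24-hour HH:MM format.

1 November 2020 is a Sunday, so the first Monday is November 2 and the fourth is November 23.
1 March 2021 is a Monday, so the first Saturday is March 6 and the third is March 20.
April 19, 2021 is outside the daylight-saving period (23 November 2020 – 20 March 2021), so Fenosa Province is on standard time, UTC−07:00.
02:21 Fenosa Province + 7h = 09:21 UTC.
At the standard offset (UTC+08:00), 09:21 UTC + 8h = 17:21 Orove Station standard time.
The standard-time date in Orove Station, April 19, 2021, lies within the daylight-saving period (17 April – 8 November), so Orove Station is on daylight time, UTC+09:00.
09:21 UTC + 9h = 18:21 Orove Station.

18:21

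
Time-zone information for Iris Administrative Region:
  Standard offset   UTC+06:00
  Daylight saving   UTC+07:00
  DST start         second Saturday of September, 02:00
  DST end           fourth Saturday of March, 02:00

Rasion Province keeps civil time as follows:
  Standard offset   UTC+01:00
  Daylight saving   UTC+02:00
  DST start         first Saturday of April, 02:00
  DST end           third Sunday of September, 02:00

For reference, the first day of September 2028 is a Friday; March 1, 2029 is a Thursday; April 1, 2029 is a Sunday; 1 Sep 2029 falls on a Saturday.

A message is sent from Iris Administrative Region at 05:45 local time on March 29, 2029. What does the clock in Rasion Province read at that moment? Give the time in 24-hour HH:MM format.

00:45

1 September 2028 is a Friday, so the first Saturday is September 2 and the second is September 9.
1 March 2029 is a Thursday, so the first Saturday is March 3 and the fourth is March 24.
March 29, 2029 does not fall between 9 September 2028 and 24 March 2029, so daylight saving is not in effect and Iris Administrative Region is at UTC+06:00.
05:45 Iris Administrative Region − 6h = 23:45 UTC (rolling into the previous day, 28 March 2029).
1 April 2029 is a Sunday, so the first Saturday is April 7.
1 September 2029 is a Saturday, so the first Sunday is September 2 and the third is September 16.
At the standard offset (UTC+01:00), 23:45 UTC + 1h = 00:45 Rasion Province standard time (rolling into the next day, 29 March 2029).
The standard-time date in Rasion Province, March 29, 2029, does not fall between 7 April and 16 September, so daylight saving is not in effect and Rasion Province is at UTC+01:00.
23:45 UTC + 1h = 00:45 Rasion Province (rolling into the next day, 29 March 2029).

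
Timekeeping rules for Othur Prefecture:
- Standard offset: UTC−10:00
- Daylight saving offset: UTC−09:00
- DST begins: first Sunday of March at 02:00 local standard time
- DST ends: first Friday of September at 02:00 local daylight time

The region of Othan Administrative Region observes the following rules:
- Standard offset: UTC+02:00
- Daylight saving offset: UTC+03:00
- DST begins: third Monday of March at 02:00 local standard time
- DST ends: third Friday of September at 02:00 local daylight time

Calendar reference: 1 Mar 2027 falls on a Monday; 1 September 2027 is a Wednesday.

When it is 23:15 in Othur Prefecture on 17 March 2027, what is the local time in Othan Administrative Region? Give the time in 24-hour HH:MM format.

1 March 2027 is a Monday, so the first Sunday is March 7.
1 September 2027 is a Wednesday, so the first Friday is September 3.
17 March 2027 falls between 7 March and 3 September, so daylight saving is in effect and Othur Prefecture is at UTC−09:00.
23:15 Othur Prefecture + 9h = 08:15 UTC (rolling into the next day, 18 March 2027).
1 March 2027 is a Monday, so the first Monday is March 1 and the third is March 15.
1 September 2027 is a Wednesday, so the first Friday is September 3 and the third is September 17.
At the standard offset (UTC+02:00), 08:15 UTC + 2h = 10:15 Othan Administrative Region standard time.
The standard-time date in Othan Administrative Region, 18 March 2027, lies within the daylight-saving period (15 March – 17 September), so Othan Administrative Region is on daylight time, UTC+03:00.
08:15 UTC + 3h = 11:15 Othan Administrative Region.

11:15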